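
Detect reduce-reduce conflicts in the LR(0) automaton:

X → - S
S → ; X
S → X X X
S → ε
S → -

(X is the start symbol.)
Yes — I3: [S → .] vs [S → - .]

A reduce-reduce conflict occurs when an LR(0) state has two complete items [A → α .] and [B → β .] — both call for a reduction, and with no lookahead the parser cannot choose between them.

Augment with X' → X and build the canonical LR(0) collection (I0 = CLOSURE({[X' → . X]}), then GOTO on every symbol after a dot until no new states appear). It has 10 states:
  I0: { [X → . - S], [X' → . X] }  — shift
  I1: { [S → . -], [S → . ; X], [S → . X X X], [S → .], [X → - . S], [X → . - S] }  — shift, reduce
  I2: { [X' → X .] }  — accept
  I3: { [S → - .], [S → . -], [S → . ; X], [S → . X X X], [S → .], [X → - . S], [X → . - S] }  — shift, 2 reduces
  I4: { [S → ; . X], [X → . - S] }  — shift
  I5: { [X → - S .] }  — reduce
  I6: { [S → X . X X], [X → . - S] }  — shift
  I7: { [S → X X . X], [X → . - S] }  — shift
  I8: { [S → X X X .] }  — reduce
  I9: { [S → ; X .] }  — reduce

I3 contains complete items [S → .], [S → - .] — reduce-reduce conflict.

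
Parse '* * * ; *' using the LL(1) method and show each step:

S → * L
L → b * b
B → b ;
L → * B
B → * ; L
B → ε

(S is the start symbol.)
Stack is shown with the top on the left.

Stack    Input        Action
----------------------------
S $      * * * ; * $  output S → * L
* L $    * * * ; * $  match '*'
L $      * * ; * $    output L → * B
* B $    * * ; * $    match '*'
B $      * ; * $      output B → * ; L
* ; L $  * ; * $      match '*'
; L $    ; * $        match ';'
L $      * $          output L → * B
* B $    * $          match '*'
B $      $            output B → ε
$        $            accept

The string is accepted.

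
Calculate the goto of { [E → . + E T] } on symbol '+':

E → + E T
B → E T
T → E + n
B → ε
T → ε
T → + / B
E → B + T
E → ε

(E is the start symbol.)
GOTO(I, '+') = CLOSURE({ [A → αX.β] : [A → α.Xβ] ∈ I, X = '+' })

Items with dot before '+', with the dot advanced:
  [E → . + E T] → [E → + . E T]
Closure of the advanced items:
  [E → + . E T] has the dot before E: add [E → . + E T], [E → . B + T], [E → .]
  [E → . B + T] has the dot before B: add [B → . E T], [B → .]

GOTO = { [B → . E T], [B → .], [E → + . E T], [E → . + E T], [E → . B + T], [E → .] }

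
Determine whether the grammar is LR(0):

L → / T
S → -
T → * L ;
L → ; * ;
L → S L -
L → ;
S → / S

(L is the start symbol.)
A grammar is LR(0) if no state in the canonical LR(0) collection has:
  - both a shift item (dot before a terminal) and a complete item (shift-reduce conflict), or
  - two or more complete items (reduce-reduce conflict; the accept item [L' → L .] counts as a complete item here).

Augment with L' → L and build the canonical LR(0) collection (I0 = CLOSURE({[L' → . L]}), then GOTO on every symbol after a dot until no new states appear). It has 16 states:
  I0: { [L → . / T], [L → . ; * ;], [L → . ;], [L → . S L -], [L' → . L], [S → . -], [S → . / S] }  — shift
  I1: { [S → - .] }  — reduce
  I2: { [L → / . T], [S → . -], [S → . / S], [S → / . S], [T → . * L ;] }  — shift
  I3: { [L → ; . * ;], [L → ; .] }  — shift, reduce
  I4: { [L' → L .] }  — accept
  I5: { [L → . / T], [L → . ; * ;], [L → . ;], [L → . S L -], [L → S . L -], [S → . -], [S → . / S] }  — shift
  I6: { [L → S L . -] }  — shift
  I7: { [L → S L - .] }  — reduce
  I8: { [L → ; * . ;] }  — shift
  I9: { [L → ; * ; .] }  — reduce
  I10: { [L → . / T], [L → . ; * ;], [L → . ;], [L → . S L -], [S → . -], [S → . / S], [T → * . L ;] }  — shift
  I11: { [S → . -], [S → . / S], [S → / . S] }  — shift
  I12: { [S → / S .] }  — reduce
  I13: { [L → / T .] }  — reduce
  I14: { [T → * L . ;] }  — shift
  I15: { [T → * L ; .] }  — reduce

Conflict in state I3:
  Shift-reduce conflict between [L → ; .] and [L → ; . * ;]
So the grammar is NOT LR(0).

Answer: No. Shift-reduce conflict between [L → ; .] and [L → ; . * ;]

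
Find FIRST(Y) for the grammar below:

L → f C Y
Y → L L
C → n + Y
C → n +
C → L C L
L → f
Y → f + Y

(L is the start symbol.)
FIRST sets of the other non-terminals involved (by the same procedure, iterated to a fixed point):
  FIRST(L) = { 'f' }

From Y → L L:
  - L is a non-terminal: add FIRST(L) \ {ε} = { 'f' }
    L is not nullable, so stop
From Y → f + Y:
  - f is a terminal: add 'f' and stop

Collecting: FIRST(Y) = { 'f' }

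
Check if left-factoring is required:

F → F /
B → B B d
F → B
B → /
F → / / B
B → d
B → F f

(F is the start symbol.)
No, left-factoring is not needed

Left-factoring is needed when two productions for the same non-terminal
share a common prefix on the right-hand side.

Productions for F:
  F → F /
  F → B
  F → / / B
Productions for B:
  B → B B d
  B → /
  B → d
  B → F f

No common prefixes found.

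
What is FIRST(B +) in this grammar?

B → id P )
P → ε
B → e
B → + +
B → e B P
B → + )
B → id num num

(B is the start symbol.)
{ '+', 'e', 'id' }

FIRST sets of the non-terminals involved (from the grammar, by fixed-point iteration):
  FIRST(B) = { '+', 'e', 'id' }

To compute FIRST(B +), process the symbols left to right:
Symbol B is a non-terminal. Add FIRST(B) \ {ε} = { '+', 'e', 'id' }
B is not nullable (ε ∉ FIRST(B)), so stop here.
FIRST(B +) = { '+', 'e', 'id' }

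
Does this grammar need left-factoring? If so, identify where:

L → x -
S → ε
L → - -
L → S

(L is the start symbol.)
Left-factoring is needed when two productions for the same non-terminal
share a common prefix on the right-hand side.

Productions for L:
  L → x -
  L → - -
  L → S

No common prefixes found.

Answer: No, left-factoring is not needed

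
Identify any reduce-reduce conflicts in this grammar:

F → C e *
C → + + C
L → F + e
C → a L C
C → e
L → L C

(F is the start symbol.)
Yes — I8: [C → a L C .] vs [L → L C .]

A reduce-reduce conflict occurs when an LR(0) state has two complete items [A → α .] and [B → β .] — both call for a reduction, and with no lookahead the parser cannot choose between them.

Augment with F' → F and build the canonical LR(0) collection (I0 = CLOSURE({[F' → . F]}), then GOTO on every symbol after a dot until no new states appear). It has 15 states:
  I0: { [C → . + + C], [C → . a L C], [C → . e], [F → . C e *], [F' → . F] }  — shift
  I1: { [C → + . + C] }  — shift
  I2: { [F → C . e *] }  — shift
  I3: { [F' → F .] }  — accept
  I4: { [C → . + + C], [C → . a L C], [C → . e], [C → a . L C], [F → . C e *], [L → . F + e], [L → . L C] }  — shift
  I5: { [C → e .] }  — reduce
  I6: { [L → F . + e] }  — shift
  I7: { [C → . + + C], [C → . a L C], [C → . e], [C → a L . C], [L → L . C] }  — shift
  I8: { [C → a L C .], [L → L C .] }  — 2 reduces
  I9: { [L → F + . e] }  — shift
  I10: { [L → F + e .] }  — reduce
  I11: { [F → C e . *] }  — shift
  I12: { [F → C e * .] }  — reduce
  I13: { [C → + + . C], [C → . + + C], [C → . a L C], [C → . e] }  — shift
  I14: { [C → + + C .] }  — reduce

I8 contains complete items [C → a L C .], [L → L C .] — reduce-reduce conflict.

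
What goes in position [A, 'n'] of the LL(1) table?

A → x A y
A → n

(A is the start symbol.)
A → n

To find M[A, 'n'], we find productions for A where 'n' is in the predict set (PREDICT(N → α) = (FIRST(α) \ {ε}) ∪ (FOLLOW(N) if α ⇒* ε)).

A → x A y: PREDICT = { 'x' }
A → n: PREDICT = { 'n' }
  'n' is in predict set, so this production goes in M[A, 'n']

M[A, 'n'] = A → n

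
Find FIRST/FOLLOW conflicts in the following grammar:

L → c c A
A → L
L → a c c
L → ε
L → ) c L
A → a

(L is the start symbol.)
No FIRST/FOLLOW conflicts.

A FIRST/FOLLOW conflict occurs when a non-terminal N has a nullable alternative N → β (β ⇒* ε) and another alternative N → α with FIRST(α) ∩ FOLLOW(N) ≠ ∅: on such a lookahead the parser cannot decide between expanding α and letting N vanish via β.

Nullable non-terminals: A, L.
FIRST sets used below: FIRST(L) = { ')', 'a', 'c', ε }

A: nullable alternative(s) A → L; FOLLOW(A) = { $ }
  A → L: FIRST \ {ε} = { ')', 'a', 'c' } — this is the only nullable alternative, skip
  A → a: FIRST \ {ε} = { 'a' } — disjoint from FOLLOW(A)

L: nullable alternative(s) L → ε; FOLLOW(L) = { $ }
  L → c c A: FIRST \ {ε} = { 'c' } — disjoint from FOLLOW(L)
  L → a c c: FIRST \ {ε} = { 'a' } — disjoint from FOLLOW(L)
  L → ε: FIRST \ {ε} = { } — this is the only nullable alternative, skip
  L → ) c L: FIRST \ {ε} = { ')' } — disjoint from FOLLOW(L)

No FIRST/FOLLOW conflicts found.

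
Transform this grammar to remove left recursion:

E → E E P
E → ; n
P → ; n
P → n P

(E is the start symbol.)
E → ; n E'
E' → E P E'
E' → ε
P → ; n
P → n P

E is directly left-recursive. The standard transformation for
  A → A α₁ | ... | A α_m | β₁ | ... | β_n
is
  A  → β₁ A' | ... | β_n A'
  A' → α₁ A' | ... | α_m A' | ε

E → ; n becomes E → ; n E'
E → E E P becomes E' → E P E'
Add E' → ε

Productions for other non-terminals are unchanged:
  P → ; n
  P → n P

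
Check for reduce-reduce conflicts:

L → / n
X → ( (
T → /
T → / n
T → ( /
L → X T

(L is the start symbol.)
A reduce-reduce conflict occurs when an LR(0) state has two complete items [A → α .] and [B → β .] — both call for a reduction, and with no lookahead the parser cannot choose between them.

Augment with L' → L and build the canonical LR(0) collection (I0 = CLOSURE({[L' → . L]}), then GOTO on every symbol after a dot until no new states appear). It has 12 states:
  I0: { [L → . / n], [L → . X T], [L' → . L], [X → . ( (] }  — shift
  I1: { [X → ( . (] }  — shift
  I2: { [L → / . n] }  — shift
  I3: { [L' → L .] }  — accept
  I4: { [L → X . T], [T → . ( /], [T → . / n], [T → . /] }  — shift
  I5: { [T → ( . /] }  — shift
  I6: { [T → / . n], [T → / .] }  — shift, reduce
  I7: { [L → X T .] }  — reduce
  I8: { [T → / n .] }  — reduce
  I9: { [T → ( / .] }  — reduce
  I10: { [L → / n .] }  — reduce
  I11: { [X → ( ( .] }  — reduce

No state contains more than one complete item.

Answer: No reduce-reduce conflicts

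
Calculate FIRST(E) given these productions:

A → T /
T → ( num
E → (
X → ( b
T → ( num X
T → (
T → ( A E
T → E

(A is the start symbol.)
{ '(' }

From E → (:
  - '(' is a terminal: add '(' and stop

Collecting: FIRST(E) = { '(' }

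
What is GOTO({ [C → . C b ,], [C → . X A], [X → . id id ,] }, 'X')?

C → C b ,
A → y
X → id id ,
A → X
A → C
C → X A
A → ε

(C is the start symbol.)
{ [A → . C], [A → . X], [A → . y], [A → .], [C → . C b ,], [C → . X A], [C → X . A], [X → . id id ,] }

GOTO(I, 'X') = CLOSURE({ [A → αX.β] : [A → α.Xβ] ∈ I, X = 'X' })

Items with dot before 'X', with the dot advanced:
  [C → . X A] → [C → X . A]
Closure of the advanced items:
  [C → X . A] has the dot before A: add [A → . y], [A → . X], [A → . C], [A → .]
  [A → . X] has the dot before X: add [X → . id id ,]
  [A → . C] has the dot before C: add [C → . C b ,], [C → . X A]

GOTO = { [A → . C], [A → . X], [A → . y], [A → .], [C → . C b ,], [C → . X A], [C → X . A], [X → . id id ,] }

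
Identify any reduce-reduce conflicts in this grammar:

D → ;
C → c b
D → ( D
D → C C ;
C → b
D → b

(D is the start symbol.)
A reduce-reduce conflict occurs when an LR(0) state has two complete items [A → α .] and [B → β .] — both call for a reduction, and with no lookahead the parser cannot choose between them.

Augment with D' → D and build the canonical LR(0) collection (I0 = CLOSURE({[D' → . D]}), then GOTO on every symbol after a dot until no new states appear). It has 12 states:
  I0: { [C → . b], [C → . c b], [D → . ( D], [D → . ;], [D → . C C ;], [D → . b], [D' → . D] }  — shift
  I1: { [C → . b], [C → . c b], [D → ( . D], [D → . ( D], [D → . ;], [D → . C C ;], [D → . b] }  — shift
  I2: { [D → ; .] }  — reduce
  I3: { [C → . b], [C → . c b], [D → C . C ;] }  — shift
  I4: { [D' → D .] }  — accept
  I5: { [C → b .], [D → b .] }  — 2 reduces
  I6: { [C → c . b] }  — shift
  I7: { [C → c b .] }  — reduce
  I8: { [D → C C . ;] }  — shift
  I9: { [C → b .] }  — reduce
  I10: { [D → C C ; .] }  — reduce
  I11: { [D → ( D .] }  — reduce

I5 contains complete items [C → b .], [D → b .] — reduce-reduce conflict.

Answer: Yes — I5: [C → b .] vs [D → b .]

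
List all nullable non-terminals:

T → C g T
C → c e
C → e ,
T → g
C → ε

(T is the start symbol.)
A non-terminal is nullable if it can derive ε (the empty string): either it has an ε-production, or it has a production whose right-hand side consists entirely of nullable non-terminals.

ε-productions: C → ε
So C is immediately nullable.
No further non-terminal can be added: every production for the remaining non-terminals contains a terminal or a non-nullable non-terminal.
Nullable = { 'C' }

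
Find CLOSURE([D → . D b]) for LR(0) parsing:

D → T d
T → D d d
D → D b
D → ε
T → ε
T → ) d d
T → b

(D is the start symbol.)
Start with: [D → . D b]
  [D → . D b] has the dot before D: add [D → . T d], [D → .]
  [D → . T d] has the dot before T: add [T → . D d d], [T → .], [T → . ) d d], [T → . b]
No further items can be added.

CLOSURE = { [D → . D b], [D → . T d], [D → .], [T → . ) d d], [T → . D d d], [T → . b], [T → .] }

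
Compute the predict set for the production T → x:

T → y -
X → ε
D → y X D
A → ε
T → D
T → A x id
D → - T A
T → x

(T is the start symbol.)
PREDICT(T → x) = (FIRST(RHS) \ {ε}) ∪ (FOLLOW(T) if ε ∈ FIRST(RHS), i.e. RHS ⇒* ε)
FIRST(x) = { 'x' }
ε ∉ FIRST(x), so FOLLOW(T) is not added.
PREDICT(T → x) = { 'x' }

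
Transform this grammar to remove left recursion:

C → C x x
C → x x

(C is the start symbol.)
C is directly left-recursive. The standard transformation for
  A → A α₁ | ... | A α_m | β₁ | ... | β_n
is
  A  → β₁ A' | ... | β_n A'
  A' → α₁ A' | ... | α_m A' | ε

C → x x becomes C → x x C'
C → C x x becomes C' → x x C'
Add C' → ε

Resulting grammar:
C → x x C'
C' → x x C'
C' → ε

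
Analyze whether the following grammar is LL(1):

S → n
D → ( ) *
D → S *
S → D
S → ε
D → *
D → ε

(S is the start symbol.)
No. Predict set conflict for S: { 'n' }

A grammar is LL(1) if for each non-terminal N with multiple productions, the predict sets of those productions are pairwise disjoint, where PREDICT(N → α) = (FIRST(α) \ {ε}) ∪ (FOLLOW(N) if α ⇒* ε).

Relevant sets:
  FIRST(D) = { '(', '*', 'n', ε }
  FIRST(S) = { '(', '*', 'n', ε }
  FOLLOW(S) = { $, '*' }
  FOLLOW(D) = { $, '*' }

For S:
  PREDICT(S → n) = { 'n' }
  PREDICT(S → D) = { $, '(', '*', 'n' }
  PREDICT(S → ε) = { $, '*' }
For D:
  PREDICT(D → '(' ')' '*') = { '(' }
  PREDICT(D → S '*') = { '(', '*', 'n' }
  PREDICT(D → '*') = { '*' }
  PREDICT(D → ε) = { $, '*' }

Conflict found: Predict set conflict for S: { 'n' }
The grammar is NOT LL(1).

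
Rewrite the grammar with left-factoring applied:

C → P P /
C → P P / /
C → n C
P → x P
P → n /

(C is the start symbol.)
C → P P / C'
C' → ε
C' → /
C → n C
P → x P
P → n /

Left-factoring transforms A → αβ₁ | αβ₂ into A → αA' and A' → β₁ | β₂
(α is the longest common prefix among the alternatives). Repeat until
no nonterminal has two alternatives with a common prefix.

Round 1: C has alternatives sharing prefix 'P P /'. Introduce C': C → P P / C'
  Add: C' → ε
  Add: C' → /

No remaining common prefixes — done.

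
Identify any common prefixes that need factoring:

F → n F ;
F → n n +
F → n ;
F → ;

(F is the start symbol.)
Left-factoring is needed when two productions for the same non-terminal
share a common prefix on the right-hand side.

Productions for F:
  F → n F ;
  F → n n +
  F → n ;
  F → ;

Found common prefix 'n' in productions for F

Answer: Yes, F has productions with common prefix 'n'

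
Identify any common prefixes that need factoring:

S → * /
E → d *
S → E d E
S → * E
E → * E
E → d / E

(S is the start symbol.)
Yes, S has productions with common prefix '*'; E has productions with common prefix 'd'

Left-factoring is needed when two productions for the same non-terminal
share a common prefix on the right-hand side.

Productions for S:
  S → * /
  S → E d E
  S → * E
Productions for E:
  E → d *
  E → * E
  E → d / E

Found common prefix '*' in productions for S
Found common prefix 'd' in productions for E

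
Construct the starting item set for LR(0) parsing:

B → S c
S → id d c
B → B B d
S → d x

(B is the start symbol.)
{ [B → . B B d], [B → . S c], [B' → . B], [S → . d x], [S → . id d c] }

First, augment the grammar with B' → B
I₀ = CLOSURE({ [B' → . B] }):
  [B' → . B] has the dot before B: add [B → . S c], [B → . B B d]
  [B → . S c] has the dot before S: add [S → . id d c], [S → . d x]
No further items can be added.

I₀ = { [B → . B B d], [B → . S c], [B' → . B], [S → . d x], [S → . id d c] }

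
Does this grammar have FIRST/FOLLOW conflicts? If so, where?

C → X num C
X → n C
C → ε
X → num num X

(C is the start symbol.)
Yes. C → X num C with FOLLOW(C) on { 'num' }

A FIRST/FOLLOW conflict occurs when a non-terminal N has a nullable alternative N → β (β ⇒* ε) and another alternative N → α with FIRST(α) ∩ FOLLOW(N) ≠ ∅: on such a lookahead the parser cannot decide between expanding α and letting N vanish via β.

Nullable non-terminals: C.
FIRST sets used below: FIRST(X) = { 'n', 'num' }

C: nullable alternative(s) C → ε; FOLLOW(C) = { $, 'num' }
  C → X num C: FIRST \ {ε} = { 'n', 'num' } — overlaps FOLLOW(C) on { 'num' }: CONFLICT
  C → ε: FIRST \ {ε} = { } — this is the only nullable alternative, skip

X has no nullable alternative, so no FIRST/FOLLOW check is needed there.

So the grammar has 1 FIRST/FOLLOW conflict (marked CONFLICT above).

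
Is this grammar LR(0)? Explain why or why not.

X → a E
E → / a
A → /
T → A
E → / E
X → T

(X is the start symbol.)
Yes, the grammar is LR(0)

A grammar is LR(0) if no state in the canonical LR(0) collection has:
  - both a shift item (dot before a terminal) and a complete item (shift-reduce conflict), or
  - two or more complete items (reduce-reduce conflict; the accept item [X' → X .] counts as a complete item here).

Augment with X' → X and build the canonical LR(0) collection (I0 = CLOSURE({[X' → . X]}), then GOTO on every symbol after a dot until no new states appear). It has 10 states:
  I0: { [A → . /], [T → . A], [X → . T], [X → . a E], [X' → . X] }  — shift
  I1: { [A → / .] }  — reduce
  I2: { [T → A .] }  — reduce
  I3: { [X → T .] }  — reduce
  I4: { [X' → X .] }  — accept
  I5: { [E → . / E], [E → . / a], [X → a . E] }  — shift
  I6: { [E → . / E], [E → . / a], [E → / . E], [E → / . a] }  — shift
  I7: { [X → a E .] }  — reduce
  I8: { [E → / E .] }  — reduce
  I9: { [E → / a .] }  — reduce

Every state is either a pure shift/goto state or contains exactly one complete item and nothing to shift — no conflicts. The grammar is LR(0).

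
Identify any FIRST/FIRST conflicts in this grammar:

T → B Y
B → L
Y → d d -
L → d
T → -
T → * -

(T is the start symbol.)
A FIRST/FIRST conflict occurs when two productions N → α and N → β for the same non-terminal have FIRST(α) ∩ FIRST(β) ≠ ∅ (with ε ∈ FIRST of a nullable right-hand side, so two nullable alternatives also conflict).

FIRST sets of the non-terminals at (or reachable through a nullable prefix from) the front of some alternative:
  FIRST(B) = { 'd' }

Productions for T:
  T → B Y: FIRST = { 'd' }
  T → -: FIRST = { '-' }
  T → * -: FIRST = { '*' }
B, Y, L have only one production, so no FIRST/FIRST conflict is possible there.

All alternatives of each non-terminal have pairwise disjoint FIRST sets.

Answer: No FIRST/FIRST conflicts.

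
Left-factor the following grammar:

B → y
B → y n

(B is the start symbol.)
B → y B'
B' → ε
B' → n

Left-factoring transforms A → αβ₁ | αβ₂ into A → αA' and A' → β₁ | β₂
(α is the longest common prefix among the alternatives). Repeat until
no nonterminal has two alternatives with a common prefix.

Round 1: B has alternatives sharing prefix 'y'. Introduce B': B → y B'
  Add: B' → ε
  Add: B' → n

No remaining common prefixes — done.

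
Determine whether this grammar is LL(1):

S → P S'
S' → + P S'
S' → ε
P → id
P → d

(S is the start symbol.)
A grammar is LL(1) if for each non-terminal N with multiple productions, the predict sets of those productions are pairwise disjoint, where PREDICT(N → α) = (FIRST(α) \ {ε}) ∪ (FOLLOW(N) if α ⇒* ε).

Relevant sets:
  FOLLOW(S') = { $ }

For S':
  PREDICT(S' → '+' P S') = { '+' }
  PREDICT(S' → ε) = { $ }
For P:
  PREDICT(P → id) = { 'id' }
  PREDICT(P → d) = { 'd' }
S has a single production, so nothing to check there.

All predict sets are disjoint. The grammar IS LL(1).

Answer: Yes, the grammar is LL(1).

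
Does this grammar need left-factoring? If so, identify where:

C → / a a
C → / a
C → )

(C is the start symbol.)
Yes, C has productions with common prefix '/ a'

Left-factoring is needed when two productions for the same non-terminal
share a common prefix on the right-hand side.

Productions for C:
  C → / a a
  C → / a
  C → )

Found common prefix '/ a' in productions for C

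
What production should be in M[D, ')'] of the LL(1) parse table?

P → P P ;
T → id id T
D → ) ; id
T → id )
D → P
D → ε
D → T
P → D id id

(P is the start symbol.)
D → ) ; id, D → P

To find M[D, ')'], we find productions for D where ')' is in the predict set (PREDICT(N → α) = (FIRST(α) \ {ε}) ∪ (FOLLOW(N) if α ⇒* ε)).

Relevant sets:
  FIRST(P) = { ')', 'id' }
  FIRST(T) = { 'id' }
  FOLLOW(D) = { 'id' }

D → ) ; id: PREDICT = { ')' }
  ')' is in predict set, so this production goes in M[D, ')']
D → P: PREDICT = { ')', 'id' }
  ')' is in predict set, so this production goes in M[D, ')']
D → ε: PREDICT = { 'id' }
D → T: PREDICT = { 'id' }

M[D, ')'] = D → ) ; id, D → P  (a multiply-defined cell — the grammar is not LL(1))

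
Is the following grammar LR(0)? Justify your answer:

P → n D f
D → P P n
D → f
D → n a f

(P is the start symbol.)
Yes, the grammar is LR(0)

A grammar is LR(0) if no state in the canonical LR(0) collection has:
  - both a shift item (dot before a terminal) and a complete item (shift-reduce conflict), or
  - two or more complete items (reduce-reduce conflict; the accept item [P' → P .] counts as a complete item here).

Augment with P' → P and build the canonical LR(0) collection (I0 = CLOSURE({[P' → . P]}), then GOTO on every symbol after a dot until no new states appear). It has 12 states:
  I0: { [P → . n D f], [P' → . P] }  — shift
  I1: { [P' → P .] }  — accept
  I2: { [D → . P P n], [D → . f], [D → . n a f], [P → . n D f], [P → n . D f] }  — shift
  I3: { [P → n D . f] }  — shift
  I4: { [D → P . P n], [P → . n D f] }  — shift
  I5: { [D → f .] }  — reduce
  I6: { [D → . P P n], [D → . f], [D → . n a f], [D → n . a f], [P → . n D f], [P → n . D f] }  — shift
  I7: { [D → n a . f] }  — shift
  I8: { [D → n a f .] }  — reduce
  I9: { [D → P P . n] }  — shift
  I10: { [D → P P n .] }  — reduce
  I11: { [P → n D f .] }  — reduce

Every state is either a pure shift/goto state or contains exactly one complete item and nothing to shift — no conflicts. The grammar is LR(0).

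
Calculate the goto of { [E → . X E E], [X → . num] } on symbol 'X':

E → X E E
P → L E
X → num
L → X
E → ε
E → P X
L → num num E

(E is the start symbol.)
{ [E → . P X], [E → . X E E], [E → .], [E → X . E E], [L → . X], [L → . num num E], [P → . L E], [X → . num] }

GOTO(I, 'X') = CLOSURE({ [A → αX.β] : [A → α.Xβ] ∈ I, X = 'X' })

Items with dot before 'X', with the dot advanced:
  [E → . X E E] → [E → X . E E]
Closure of the advanced items:
  [E → X . E E] has the dot before E: add [E → . X E E], [E → .], [E → . P X]
  [E → . X E E] has the dot before X: add [X → . num]
  [E → . P X] has the dot before P: add [P → . L E]
  [P → . L E] has the dot before L: add [L → . X], [L → . num num E]

GOTO = { [E → . P X], [E → . X E E], [E → .], [E → X . E E], [L → . X], [L → . num num E], [P → . L E], [X → . num] }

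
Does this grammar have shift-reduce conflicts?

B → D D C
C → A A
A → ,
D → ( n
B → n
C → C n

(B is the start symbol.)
Yes — I8: [B → D D C .] vs [C → C . n]

A shift-reduce conflict occurs when an LR(0) state has both:
  - a complete (reduce) item [A → α .] (dot at the end), and
  - a shift item [B → β . c γ] (dot before a terminal).

Augment with B' → B and build the canonical LR(0) collection (I0 = CLOSURE({[B' → . B]}), then GOTO on every symbol after a dot until no new states appear). It has 12 states:
  I0: { [B → . D D C], [B → . n], [B' → . B], [D → . ( n] }  — shift
  I1: { [D → ( . n] }  — shift
  I2: { [B' → B .] }  — accept
  I3: { [B → D . D C], [D → . ( n] }  — shift
  I4: { [B → n .] }  — reduce
  I5: { [A → . ,], [B → D D . C], [C → . A A], [C → . C n] }  — shift
  I6: { [A → , .] }  — reduce
  I7: { [A → . ,], [C → A . A] }  — shift
  I8: { [B → D D C .], [C → C . n] }  — shift, reduce
  I9: { [C → C n .] }  — reduce
  I10: { [C → A A .] }  — reduce
  I11: { [D → ( n .] }  — reduce

I8 contains reduce item [B → D D C .] and shift item [C → C . n] — shift-reduce conflict.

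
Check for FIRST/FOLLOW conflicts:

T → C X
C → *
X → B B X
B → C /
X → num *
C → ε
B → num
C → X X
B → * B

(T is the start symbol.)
Nullable non-terminals: C.
FIRST sets used below: FIRST(X) = { '*', '/', 'num' }

C: nullable alternative(s) C → ε; FOLLOW(C) = { '*', '/', 'num' }
  C → *: FIRST \ {ε} = { '*' } — overlaps FOLLOW(C) on { '*' }: CONFLICT
  C → ε: FIRST \ {ε} = { } — this is the only nullable alternative, skip
  C → X X: FIRST \ {ε} = { '*', '/', 'num' } — overlaps FOLLOW(C) on { '*', '/', 'num' }: CONFLICT

B, T, X have no nullable alternative, so no FIRST/FOLLOW check is needed there.

So the grammar has 2 FIRST/FOLLOW conflicts (marked CONFLICT above).

Answer: Yes. C → '*' with FOLLOW(C) on { '*' }; C → X X with FOLLOW(C) on { '*', '/', 'num' }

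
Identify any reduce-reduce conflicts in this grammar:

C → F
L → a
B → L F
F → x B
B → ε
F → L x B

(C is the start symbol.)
No reduce-reduce conflicts

A reduce-reduce conflict occurs when an LR(0) state has two complete items [A → α .] and [B → β .] — both call for a reduction, and with no lookahead the parser cannot choose between them.

Augment with C' → C and build the canonical LR(0) collection (I0 = CLOSURE({[C' → . C]}), then GOTO on every symbol after a dot until no new states appear). It has 11 states:
  I0: { [C → . F], [C' → . C], [F → . L x B], [F → . x B], [L → . a] }  — shift
  I1: { [C' → C .] }  — accept
  I2: { [C → F .] }  — reduce
  I3: { [F → L . x B] }  — shift
  I4: { [L → a .] }  — reduce
  I5: { [B → . L F], [B → .], [F → x . B], [L → . a] }  — shift, reduce
  I6: { [F → x B .] }  — reduce
  I7: { [B → L . F], [F → . L x B], [F → . x B], [L → . a] }  — shift
  I8: { [B → L F .] }  — reduce
  I9: { [B → . L F], [B → .], [F → L x . B], [L → . a] }  — shift, reduce
  I10: { [F → L x B .] }  — reduce

No state contains more than one complete item.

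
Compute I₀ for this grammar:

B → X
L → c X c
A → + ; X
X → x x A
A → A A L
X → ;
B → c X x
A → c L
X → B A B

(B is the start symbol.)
{ [B → . X], [B → . c X x], [B' → . B], [X → . ;], [X → . B A B], [X → . x x A] }

First, augment the grammar with B' → B
I₀ = CLOSURE({ [B' → . B] }):
  [B' → . B] has the dot before B: add [B → . X], [B → . c X x]
  [B → . X] has the dot before X: add [X → . x x A], [X → . ;], [X → . B A B]
No further items can be added.

I₀ = { [B → . X], [B → . c X x], [B' → . B], [X → . ;], [X → . B A B], [X → . x x A] }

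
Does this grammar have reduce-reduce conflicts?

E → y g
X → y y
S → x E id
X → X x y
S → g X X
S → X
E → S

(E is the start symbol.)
A reduce-reduce conflict occurs when an LR(0) state has two complete items [A → α .] and [B → β .] — both call for a reduction, and with no lookahead the parser cannot choose between them.

Augment with E' → E and build the canonical LR(0) collection (I0 = CLOSURE({[E' → . E]}), then GOTO on every symbol after a dot until no new states appear). It has 16 states:
  I0: { [E → . S], [E → . y g], [E' → . E], [S → . X], [S → . g X X], [S → . x E id], [X → . X x y], [X → . y y] }  — shift
  I1: { [E' → E .] }  — accept
  I2: { [E → S .] }  — reduce
  I3: { [S → X .], [X → X . x y] }  — shift, reduce
  I4: { [S → g . X X], [X → . X x y], [X → . y y] }  — shift
  I5: { [E → . S], [E → . y g], [S → . X], [S → . g X X], [S → . x E id], [S → x . E id], [X → . X x y], [X → . y y] }  — shift
  I6: { [E → y . g], [X → y . y] }  — shift
  I7: { [E → y g .] }  — reduce
  I8: { [X → y y .] }  — reduce
  I9: { [S → x E . id] }  — shift
  I10: { [S → x E id .] }  — reduce
  I11: { [S → g X . X], [X → . X x y], [X → . y y], [X → X . x y] }  — shift
  I12: { [X → y . y] }  — shift
  I13: { [S → g X X .], [X → X . x y] }  — shift, reduce
  I14: { [X → X x . y] }  — shift
  I15: { [X → X x y .] }  — reduce

No state contains more than one complete item.

Answer: No reduce-reduce conflicts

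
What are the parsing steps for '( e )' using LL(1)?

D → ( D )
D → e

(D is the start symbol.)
LL(1) parsing maintains a stack (initially the start symbol over $) and the input. At each step: if the stack top is a terminal, match it against the current input token; if it is a non-terminal N, replace it with the RHS of M[N, lookahead] (the unique production whose predict set contains the lookahead).

Stack is shown with the top on the left.

Stack    Input    Action
------------------------
D $      ( e ) $  output D → ( D )
( D ) $  ( e ) $  match '('
D ) $    e ) $    output D → e
e ) $    e ) $    match 'e'
) $      ) $      match ')'
$        $        accept

The string is accepted.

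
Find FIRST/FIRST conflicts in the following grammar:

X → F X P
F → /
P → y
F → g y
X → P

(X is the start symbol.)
A FIRST/FIRST conflict occurs when two productions N → α and N → β for the same non-terminal have FIRST(α) ∩ FIRST(β) ≠ ∅ (with ε ∈ FIRST of a nullable right-hand side, so two nullable alternatives also conflict).

FIRST sets of the non-terminals at (or reachable through a nullable prefix from) the front of some alternative:
  FIRST(F) = { '/', 'g' }
  FIRST(P) = { 'y' }

Productions for X:
  X → F X P: FIRST = { '/', 'g' }
  X → P: FIRST = { 'y' }
Productions for F:
  F → /: FIRST = { '/' }
  F → g y: FIRST = { 'g' }
P has only one production, so no FIRST/FIRST conflict is possible there.

All alternatives of each non-terminal have pairwise disjoint FIRST sets.

Answer: No FIRST/FIRST conflicts.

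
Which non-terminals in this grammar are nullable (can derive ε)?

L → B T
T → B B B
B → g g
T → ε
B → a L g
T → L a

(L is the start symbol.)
A non-terminal is nullable if it can derive ε (the empty string): either it has an ε-production, or it has a production whose right-hand side consists entirely of nullable non-terminals.

ε-productions: T → ε
So T is immediately nullable.
No further non-terminal can be added: every production for the remaining non-terminals contains a terminal or a non-nullable non-terminal.
Nullable = { 'T' }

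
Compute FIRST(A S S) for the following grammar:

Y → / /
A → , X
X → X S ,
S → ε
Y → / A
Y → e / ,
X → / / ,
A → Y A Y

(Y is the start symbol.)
FIRST sets of the non-terminals involved (from the grammar, by fixed-point iteration):
  FIRST(A) = { ',', '/', 'e' }

To compute FIRST(A S S), process the symbols left to right:
Symbol A is a non-terminal. Add FIRST(A) \ {ε} = { ',', '/', 'e' }
A is not nullable (ε ∉ FIRST(A)), so stop here.
FIRST(A S S) = { ',', '/', 'e' }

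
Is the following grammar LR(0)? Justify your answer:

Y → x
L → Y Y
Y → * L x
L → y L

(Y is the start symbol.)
Yes, the grammar is LR(0)

Augment with Y' → Y and build the canonical LR(0) collection (I0 = CLOSURE({[Y' → . Y]}), then GOTO on every symbol after a dot until no new states appear). It has 10 states:
  I0: { [Y → . * L x], [Y → . x], [Y' → . Y] }  — shift
  I1: { [L → . Y Y], [L → . y L], [Y → * . L x], [Y → . * L x], [Y → . x] }  — shift
  I2: { [Y' → Y .] }  — accept
  I3: { [Y → x .] }  — reduce
  I4: { [Y → * L . x] }  — shift
  I5: { [L → Y . Y], [Y → . * L x], [Y → . x] }  — shift
  I6: { [L → . Y Y], [L → . y L], [L → y . L], [Y → . * L x], [Y → . x] }  — shift
  I7: { [L → y L .] }  — reduce
  I8: { [L → Y Y .] }  — reduce
  I9: { [Y → * L x .] }  — reduce

Every state is either a pure shift/goto state or contains exactly one complete item and nothing to shift — no conflicts. The grammar is LR(0).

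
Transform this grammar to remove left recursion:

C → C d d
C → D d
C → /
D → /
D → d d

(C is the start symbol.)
C → D d C'
C → / C'
C' → d d C'
C' → ε
D → /
D → d d

C is directly left-recursive. The standard transformation for
  A → A α₁ | ... | A α_m | β₁ | ... | β_n
is
  A  → β₁ A' | ... | β_n A'
  A' → α₁ A' | ... | α_m A' | ε

C → D d becomes C → D d C'
C → / becomes C → / C'
C → C d d becomes C' → d d C'
Add C' → ε

Productions for other non-terminals are unchanged:
  D → /
  D → d d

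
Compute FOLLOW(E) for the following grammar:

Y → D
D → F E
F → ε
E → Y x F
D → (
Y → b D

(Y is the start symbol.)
To compute FOLLOW(E), find every occurrence of E on a right-hand side N → α E β: add FIRST(β) \ {ε}, and if β is empty or nullable also add FOLLOW(N). Iterate to a fixed point.

In D → F E: E is at the end, add FOLLOW(D)

The FOLLOW sets referred to above (computed the same way, to a fixed point):
  FOLLOW(D) = { $, 'x' }

Taking the union: FOLLOW(E) = { $, 'x' }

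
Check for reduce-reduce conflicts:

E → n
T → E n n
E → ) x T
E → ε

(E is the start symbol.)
No reduce-reduce conflicts

A reduce-reduce conflict occurs when an LR(0) state has two complete items [A → α .] and [B → β .] — both call for a reduction, and with no lookahead the parser cannot choose between them.

Augment with E' → E and build the canonical LR(0) collection (I0 = CLOSURE({[E' → . E]}), then GOTO on every symbol after a dot until no new states appear). It has 9 states:
  I0: { [E → . ) x T], [E → . n], [E → .], [E' → . E] }  — shift, reduce
  I1: { [E → ) . x T] }  — shift
  I2: { [E' → E .] }  — accept
  I3: { [E → n .] }  — reduce
  I4: { [E → ) x . T], [E → . ) x T], [E → . n], [E → .], [T → . E n n] }  — shift, reduce
  I5: { [T → E . n n] }  — shift
  I6: { [E → ) x T .] }  — reduce
  I7: { [T → E n . n] }  — shift
  I8: { [T → E n n .] }  — reduce

No state contains more than one complete item.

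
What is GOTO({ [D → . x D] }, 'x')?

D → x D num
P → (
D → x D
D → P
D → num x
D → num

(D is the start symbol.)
GOTO(I, 'x') = CLOSURE({ [A → αX.β] : [A → α.Xβ] ∈ I, X = 'x' })

Items with dot before 'x', with the dot advanced:
  [D → . x D] → [D → x . D]
Closure of the advanced items:
  [D → x . D] has the dot before D: add [D → . x D num], [D → . x D], [D → . P], [D → . num x], [D → . num]
  [D → . P] has the dot before P: add [P → . (]

GOTO = { [D → . P], [D → . num x], [D → . num], [D → . x D num], [D → . x D], [D → x . D], [P → . (] }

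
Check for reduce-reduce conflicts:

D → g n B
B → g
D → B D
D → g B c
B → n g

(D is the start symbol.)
Yes — I10: [B → g .] vs [B → n g .]

Augment with D' → D and build the canonical LR(0) collection (I0 = CLOSURE({[D' → . D]}), then GOTO on every symbol after a dot until no new states appear). It has 13 states:
  I0: { [B → . g], [B → . n g], [D → . B D], [D → . g B c], [D → . g n B], [D' → . D] }  — shift
  I1: { [B → . g], [B → . n g], [D → . B D], [D → . g B c], [D → . g n B], [D → B . D] }  — shift
  I2: { [D' → D .] }  — accept
  I3: { [B → . g], [B → . n g], [B → g .], [D → g . B c], [D → g . n B] }  — shift, reduce
  I4: { [B → n . g] }  — shift
  I5: { [B → n g .] }  — reduce
  I6: { [D → g B . c] }  — shift
  I7: { [B → g .] }  — reduce
  I8: { [B → . g], [B → . n g], [B → n . g], [D → g n . B] }  — shift
  I9: { [D → g n B .] }  — reduce
  I10: { [B → g .], [B → n g .] }  — 2 reduces
  I11: { [D → g B c .] }  — reduce
  I12: { [D → B D .] }  — reduce

I10 contains complete items [B → g .], [B → n g .] — reduce-reduce conflict.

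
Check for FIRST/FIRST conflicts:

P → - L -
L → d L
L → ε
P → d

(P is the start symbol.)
A FIRST/FIRST conflict occurs when two productions N → α and N → β for the same non-terminal have FIRST(α) ∩ FIRST(β) ≠ ∅ (with ε ∈ FIRST of a nullable right-hand side, so two nullable alternatives also conflict).

Productions for P:
  P → - L -: FIRST = { '-' }
  P → d: FIRST = { 'd' }
Productions for L:
  L → d L: FIRST = { 'd' }
  L → ε: FIRST = { ε }

All alternatives of each non-terminal have pairwise disjoint FIRST sets.

Answer: No FIRST/FIRST conflicts.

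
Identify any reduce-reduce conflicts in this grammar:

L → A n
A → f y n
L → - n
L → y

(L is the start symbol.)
Augment with L' → L and build the canonical LR(0) collection (I0 = CLOSURE({[L' → . L]}), then GOTO on every symbol after a dot until no new states appear). It has 10 states:
  I0: { [A → . f y n], [L → . - n], [L → . A n], [L → . y], [L' → . L] }  — shift
  I1: { [L → - . n] }  — shift
  I2: { [L → A . n] }  — shift
  I3: { [L' → L .] }  — accept
  I4: { [A → f . y n] }  — shift
  I5: { [L → y .] }  — reduce
  I6: { [A → f y . n] }  — shift
  I7: { [A → f y n .] }  — reduce
  I8: { [L → A n .] }  — reduce
  I9: { [L → - n .] }  — reduce

No state contains more than one complete item.

Answer: No reduce-reduce conflicts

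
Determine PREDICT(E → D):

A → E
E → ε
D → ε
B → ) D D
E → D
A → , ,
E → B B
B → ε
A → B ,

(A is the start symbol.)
PREDICT(E → D) = (FIRST(RHS) \ {ε}) ∪ (FOLLOW(E) if ε ∈ FIRST(RHS), i.e. RHS ⇒* ε)
FIRST(D) = { ε }
FIRST(D) = { ε }
ε ∈ FIRST(D) (the right-hand side is nullable), so add FOLLOW(E) = { $ }
PREDICT(E → D) = { $ }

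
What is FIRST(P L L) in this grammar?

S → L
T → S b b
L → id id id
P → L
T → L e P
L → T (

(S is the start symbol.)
{ 'id' }

FIRST sets of the non-terminals involved (from the grammar, by fixed-point iteration):
  FIRST(P) = { 'id' }

To compute FIRST(P L L), process the symbols left to right:
Symbol P is a non-terminal. Add FIRST(P) \ {ε} = { 'id' }
P is not nullable (ε ∉ FIRST(P)), so stop here.
FIRST(P L L) = { 'id' }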